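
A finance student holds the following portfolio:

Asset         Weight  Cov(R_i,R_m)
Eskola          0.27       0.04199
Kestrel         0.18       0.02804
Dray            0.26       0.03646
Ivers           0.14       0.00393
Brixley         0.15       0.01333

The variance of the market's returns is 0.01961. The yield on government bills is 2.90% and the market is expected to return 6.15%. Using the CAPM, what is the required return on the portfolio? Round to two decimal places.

7.61%

β_Eskola = 0.04199 / 0.01961 = 2.1413
β_Kestrel = 0.02804 / 0.01961 = 1.4299
β_Dray = 0.03646 / 0.01961 = 1.8593
β_Ivers = 0.00393 / 0.01961 = 0.2004
β_Brixley = 0.01333 / 0.01961 = 0.6798
β_P = Σ w_i β_i = 0.27×2.1413 + 0.18×1.4299 + 0.26×1.8593 + 0.14×0.2004 + 0.15×0.6798 = 1.4490
MRP = 6.15% − 2.90% = 3.25%
E(R_P) = R_f + β_P × MRP = 2.90% + 1.4490 × 3.25% = 7.61%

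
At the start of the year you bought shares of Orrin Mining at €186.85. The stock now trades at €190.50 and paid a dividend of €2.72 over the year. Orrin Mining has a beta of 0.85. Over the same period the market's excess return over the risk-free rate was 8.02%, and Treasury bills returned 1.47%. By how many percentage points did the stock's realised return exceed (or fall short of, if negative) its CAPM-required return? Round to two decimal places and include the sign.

Realised HPR = (P1 + D1 − P0) / P0 = (190.50 + 2.72 − 186.85) / 186.85 = 6.37 / 186.85 = 3.4092%
CAPM required = R_f + β·MRP = 1.47% + 0.85 × 8.02% = 8.2870%
α = realised − required = 3.4092% − 8.2870% = -4.88%

-4.88%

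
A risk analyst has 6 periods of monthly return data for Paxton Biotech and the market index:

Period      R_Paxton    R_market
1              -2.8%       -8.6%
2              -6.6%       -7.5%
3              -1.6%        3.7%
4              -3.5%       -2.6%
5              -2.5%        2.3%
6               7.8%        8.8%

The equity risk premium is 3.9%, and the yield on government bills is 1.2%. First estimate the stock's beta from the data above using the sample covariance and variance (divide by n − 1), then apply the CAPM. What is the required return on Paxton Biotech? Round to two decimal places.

Mean R_i = (-2.8 − 6.6 − 1.6 − 3.5 − 2.5 + 7.8) / 6 = -1.5333%
Mean R_m = (-8.6 − 7.5 + 3.7 − 2.6 + 2.3 + 8.8) / 6 = -0.6500%
Σ(R_i − R̄_i)(R_m − R̄_m) = 133.6700  ⇒  Cov = 133.6700 / 5 = 26.7340
Σ(R_m − R̄_m)² = 230.8550  ⇒  Var(R_m) = 230.8550 / 5 = 46.1710
β = Cov / Var(R_m) = 26.7340 / 46.1710 = 0.5790
E(R) = R_f + β × MRP = 1.2% + 0.5790 × 3.9% = 3.46%

3.46%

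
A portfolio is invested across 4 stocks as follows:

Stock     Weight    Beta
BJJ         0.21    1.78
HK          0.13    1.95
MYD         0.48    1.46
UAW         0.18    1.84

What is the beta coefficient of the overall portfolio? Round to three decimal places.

β_P = Σ w_i β_i = 0.21×1.78 + 0.13×1.95 + 0.48×1.46 + 0.18×1.84 = 1.6593

1.659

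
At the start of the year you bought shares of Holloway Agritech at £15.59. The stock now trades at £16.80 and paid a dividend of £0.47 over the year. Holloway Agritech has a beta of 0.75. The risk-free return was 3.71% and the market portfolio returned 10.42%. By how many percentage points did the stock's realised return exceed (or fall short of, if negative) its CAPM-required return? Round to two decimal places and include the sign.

+2.03%

Realised HPR = (P1 + D1 − P0) / P0 = (16.80 + 0.47 − 15.59) / 15.59 = 1.68 / 15.59 = 10.7761%
MRP = 10.42% − 3.71% = 6.71%
CAPM required = R_f + β·MRP = 3.71% + 0.75 × 6.71% = 8.7425%
α = realised − required = 10.7761% − 8.7425% = +2.03%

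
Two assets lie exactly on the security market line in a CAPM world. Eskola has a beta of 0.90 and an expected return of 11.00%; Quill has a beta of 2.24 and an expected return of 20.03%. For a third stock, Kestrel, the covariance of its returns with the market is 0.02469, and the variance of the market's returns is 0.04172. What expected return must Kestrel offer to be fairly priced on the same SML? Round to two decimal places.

8.92%

MRP = (20.03% − 11.00%) / (2.24 − 0.90) = 6.7388%
R_f = 11.00% − 0.90 × 6.7388% = 4.9351%
β_Kestrel = Cov / Var(R_m) = 0.02469 / 0.04172 = 0.5918
E(R_Kestrel) = R_f + β × MRP = 4.9351% + 0.5918 × 6.7388% = 8.92%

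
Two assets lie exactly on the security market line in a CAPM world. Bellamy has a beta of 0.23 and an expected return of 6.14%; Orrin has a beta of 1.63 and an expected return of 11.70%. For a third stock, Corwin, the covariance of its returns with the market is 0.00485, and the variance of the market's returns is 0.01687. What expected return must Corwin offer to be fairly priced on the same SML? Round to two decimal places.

MRP = (11.70% − 6.14%) / (1.63 − 0.23) = 3.9714%
R_f = 6.14% − 0.23 × 3.9714% = 5.2266%
β_Corwin = Cov / Var(R_m) = 0.00485 / 0.01687 = 0.2875
E(R_Corwin) = R_f + β × MRP = 5.2266% + 0.2875 × 3.9714% = 6.37%

6.37%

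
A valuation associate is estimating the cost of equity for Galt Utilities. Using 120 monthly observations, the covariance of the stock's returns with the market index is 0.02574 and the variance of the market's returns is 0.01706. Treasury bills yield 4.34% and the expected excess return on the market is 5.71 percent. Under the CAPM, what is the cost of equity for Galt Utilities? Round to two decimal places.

12.96%

β = Cov(R_i, R_m) / Var(R_m) = 0.02574 / 0.01706 = 1.5088
E(R) = R_f + β × MRP = 4.34% + 1.5088 × 5.71% = 12.96%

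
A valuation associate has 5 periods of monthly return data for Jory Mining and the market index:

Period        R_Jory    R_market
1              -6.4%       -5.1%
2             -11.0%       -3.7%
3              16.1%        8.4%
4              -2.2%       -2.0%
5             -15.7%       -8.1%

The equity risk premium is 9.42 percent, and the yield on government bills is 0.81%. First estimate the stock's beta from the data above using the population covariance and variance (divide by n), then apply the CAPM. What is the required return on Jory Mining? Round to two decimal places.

18.71%

Mean R_i = (-6.4 − 11.0 + 16.1 − 2.2 − 15.7) / 5 = -3.8400%
Mean R_m = (-5.1 − 3.7 + 8.4 − 2.0 − 8.1) / 5 = -2.1000%
Σ(R_i − R̄_i)(R_m − R̄_m) = 299.8300  ⇒  Cov = 299.8300 / 5 = 59.9660
Σ(R_m − R̄_m)² = 157.8200  ⇒  Var(R_m) = 157.8200 / 5 = 31.5640
β = Cov / Var(R_m) = 59.9660 / 31.5640 = 1.8998
E(R) = R_f + β × MRP = 0.81% + 1.8998 × 9.42% = 18.71%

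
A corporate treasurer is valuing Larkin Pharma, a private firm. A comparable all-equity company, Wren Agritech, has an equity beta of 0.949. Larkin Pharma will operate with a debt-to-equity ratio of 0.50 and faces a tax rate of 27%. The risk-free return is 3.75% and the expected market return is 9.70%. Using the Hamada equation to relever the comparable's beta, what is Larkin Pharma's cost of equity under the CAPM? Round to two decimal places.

β_L = β_U × [1 + (1 − t)(D/E)] = 0.949 × [1 + (1 − 0.27) × 0.50]
    = 0.949 × [1 + 0.73 × 0.50] = 0.949 × 1.3650 = 1.2954
MRP = 9.70% − 3.75% = 5.95%
E(R) = R_f + β_L × MRP = 3.75% + 1.2954 × 5.95% = 11.46%

11.46%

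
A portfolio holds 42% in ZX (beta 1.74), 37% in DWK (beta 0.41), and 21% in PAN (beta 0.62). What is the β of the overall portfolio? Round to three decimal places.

β_P = Σ w_i β_i = 0.42×1.74 + 0.37×0.41 + 0.21×0.62 = 1.0127

1.013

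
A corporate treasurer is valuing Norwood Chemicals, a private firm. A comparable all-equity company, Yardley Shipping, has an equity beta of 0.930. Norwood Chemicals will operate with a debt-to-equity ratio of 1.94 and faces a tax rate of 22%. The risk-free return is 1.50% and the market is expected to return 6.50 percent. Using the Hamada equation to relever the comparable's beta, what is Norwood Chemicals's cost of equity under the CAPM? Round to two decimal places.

13.19%

β_L = β_U × [1 + (1 − t)(D/E)] = 0.930 × [1 + (1 − 0.22) × 1.94]
    = 0.930 × [1 + 0.78 × 1.94] = 0.930 × 2.5132 = 2.3373
MRP = 6.50% − 1.50% = 5.00%
E(R) = R_f + β_L × MRP = 1.50% + 2.3373 × 5.00% = 13.19%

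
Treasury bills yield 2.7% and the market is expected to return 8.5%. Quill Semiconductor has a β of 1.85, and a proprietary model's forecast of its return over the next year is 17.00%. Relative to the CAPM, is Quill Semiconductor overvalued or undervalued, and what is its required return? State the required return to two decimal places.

MRP = 8.5% − 2.7% = 5.80%
Required return = R_f + β·MRP = 2.7% + 1.85 × 5.8% = 13.43%
Forecast 17.00% > required 13.43% → the stock plots above the SML → undervalued.

Undervalued; required return 13.43%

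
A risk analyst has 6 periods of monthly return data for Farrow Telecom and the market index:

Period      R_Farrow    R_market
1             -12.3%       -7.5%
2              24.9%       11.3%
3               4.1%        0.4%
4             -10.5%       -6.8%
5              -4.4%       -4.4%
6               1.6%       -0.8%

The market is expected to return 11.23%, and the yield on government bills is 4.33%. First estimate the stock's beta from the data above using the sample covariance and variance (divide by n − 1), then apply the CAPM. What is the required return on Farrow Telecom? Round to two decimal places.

Mean R_i = (-12.3 + 24.9 + 4.1 − 10.5 − 4.4 + 1.6) / 6 = 0.5667%
Mean R_m = (-7.5 + 11.3 + 0.4 − 6.8 − 4.4 − 0.8) / 6 = -1.3000%
Σ(R_i − R̄_i)(R_m − R̄_m) = 469.1600  ⇒  Cov = 469.1600 / 5 = 93.8320
Σ(R_m − R̄_m)² = 240.2000  ⇒  Var(R_m) = 240.2000 / 5 = 48.0400
β = Cov / Var(R_m) = 93.8320 / 48.0400 = 1.9532
MRP = 11.23% − 4.33% = 6.90%
E(R) = R_f + β × MRP = 4.33% + 1.9532 × 6.90% = 17.81%

17.81%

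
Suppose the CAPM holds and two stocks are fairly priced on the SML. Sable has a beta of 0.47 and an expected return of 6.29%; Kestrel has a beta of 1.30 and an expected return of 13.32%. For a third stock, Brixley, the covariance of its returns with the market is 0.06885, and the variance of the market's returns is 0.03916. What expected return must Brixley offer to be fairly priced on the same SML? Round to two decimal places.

MRP = (13.32% − 6.29%) / (1.30 − 0.47) = 8.4699%
R_f = 6.29% − 0.47 × 8.4699% = 2.3091%
β_Brixley = Cov / Var(R_m) = 0.06885 / 0.03916 = 1.7582
E(R_Brixley) = R_f + β × MRP = 2.3091% + 1.7582 × 8.4699% = 17.20%

17.20%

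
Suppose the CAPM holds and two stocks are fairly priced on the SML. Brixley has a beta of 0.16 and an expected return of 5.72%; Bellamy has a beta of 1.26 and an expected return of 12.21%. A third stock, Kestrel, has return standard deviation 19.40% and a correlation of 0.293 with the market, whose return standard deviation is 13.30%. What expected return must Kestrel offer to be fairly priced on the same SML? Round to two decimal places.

7.30%

MRP = (12.21% − 5.72%) / (1.26 − 0.16) = 5.9000%
R_f = 5.72% − 0.16 × 5.9000% = 4.7760%
β_Kestrel = ρ·σ_i/σ_m = 0.293 × 19.40 / 13.30 = 0.4274
E(R_Kestrel) = R_f + β × MRP = 4.7760% + 0.4274 × 5.9000% = 7.30%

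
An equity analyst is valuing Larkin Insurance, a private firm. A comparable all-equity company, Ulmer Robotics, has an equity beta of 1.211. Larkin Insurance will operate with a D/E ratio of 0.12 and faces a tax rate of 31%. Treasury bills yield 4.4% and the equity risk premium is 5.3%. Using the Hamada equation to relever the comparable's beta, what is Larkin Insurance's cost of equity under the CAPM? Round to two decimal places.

β_L = β_U × [1 + (1 − t)(D/E)] = 1.211 × [1 + (1 − 0.31) × 0.12]
    = 1.211 × [1 + 0.69 × 0.12] = 1.211 × 1.0828 = 1.3113
E(R) = R_f + β_L × MRP = 4.4% + 1.3113 × 5.3% = 11.35%

11.35%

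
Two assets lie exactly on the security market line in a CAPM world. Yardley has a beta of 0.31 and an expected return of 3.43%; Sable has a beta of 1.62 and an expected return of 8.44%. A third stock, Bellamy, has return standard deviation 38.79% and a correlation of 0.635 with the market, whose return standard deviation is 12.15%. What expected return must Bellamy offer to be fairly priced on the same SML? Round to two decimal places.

MRP = (8.44% − 3.43%) / (1.62 − 0.31) = 3.8244%
R_f = 3.43% − 0.31 × 3.8244% = 2.2444%
β_Bellamy = ρ·σ_i/σ_m = 0.635 × 38.79 / 12.15 = 2.0273
E(R_Bellamy) = R_f + β × MRP = 2.2444% + 2.0273 × 3.8244% = 10.00%

10.00%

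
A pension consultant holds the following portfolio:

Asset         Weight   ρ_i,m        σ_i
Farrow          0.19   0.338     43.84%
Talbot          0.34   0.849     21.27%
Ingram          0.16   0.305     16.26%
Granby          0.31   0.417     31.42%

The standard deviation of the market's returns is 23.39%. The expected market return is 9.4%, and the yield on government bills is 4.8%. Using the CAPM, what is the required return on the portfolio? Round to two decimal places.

β_Farrow = 0.338 × 43.84% / 23.39% = 0.6335
β_Talbot = 0.849 × 21.27% / 23.39% = 0.7720
β_Ingram = 0.305 × 16.26% / 23.39% = 0.2120
β_Granby = 0.417 × 31.42% / 23.39% = 0.5602
β_P = Σ w_i β_i = 0.19×0.6335 + 0.34×0.7720 + 0.16×0.2120 + 0.31×0.5602 = 0.5904
MRP = 9.4% − 4.8% = 4.60%
E(R_P) = R_f + β_P × MRP = 4.8% + 0.5904 × 4.6% = 7.52%

7.52%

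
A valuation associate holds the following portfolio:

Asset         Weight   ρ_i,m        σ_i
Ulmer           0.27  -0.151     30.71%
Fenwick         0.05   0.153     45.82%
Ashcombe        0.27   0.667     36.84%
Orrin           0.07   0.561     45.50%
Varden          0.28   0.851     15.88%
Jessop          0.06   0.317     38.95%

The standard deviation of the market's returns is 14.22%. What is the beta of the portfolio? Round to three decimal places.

0.847

β_Ulmer = -0.151 × 30.71% / 14.22% = -0.3261
β_Fenwick = 0.153 × 45.82% / 14.22% = 0.4930
β_Ashcombe = 0.667 × 36.84% / 14.22% = 1.7280
β_Orrin = 0.561 × 45.50% / 14.22% = 1.7950
β_Varden = 0.851 × 15.88% / 14.22% = 0.9503
β_Jessop = 0.317 × 38.95% / 14.22% = 0.8683
β_P = Σ w_i β_i = 0.27×-0.3261 + 0.05×0.4930 + 0.27×1.7280 + 0.07×1.7950 + 0.28×0.9503 + 0.06×0.8683 = 0.8470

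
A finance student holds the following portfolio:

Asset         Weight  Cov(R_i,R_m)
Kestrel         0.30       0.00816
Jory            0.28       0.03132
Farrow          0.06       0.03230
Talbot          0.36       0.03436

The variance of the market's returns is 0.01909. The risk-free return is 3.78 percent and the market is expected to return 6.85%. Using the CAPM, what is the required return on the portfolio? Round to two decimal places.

7.88%

β_Kestrel = 0.00816 / 0.01909 = 0.4274
β_Jory = 0.03132 / 0.01909 = 1.6406
β_Farrow = 0.03230 / 0.01909 = 1.6920
β_Talbot = 0.03436 / 0.01909 = 1.7999
β_P = Σ w_i β_i = 0.30×0.4274 + 0.28×1.6406 + 0.06×1.6920 + 0.36×1.7999 = 1.3371
MRP = 6.85% − 3.78% = 3.07%
E(R_P) = R_f + β_P × MRP = 3.78% + 1.3371 × 3.07% = 7.88%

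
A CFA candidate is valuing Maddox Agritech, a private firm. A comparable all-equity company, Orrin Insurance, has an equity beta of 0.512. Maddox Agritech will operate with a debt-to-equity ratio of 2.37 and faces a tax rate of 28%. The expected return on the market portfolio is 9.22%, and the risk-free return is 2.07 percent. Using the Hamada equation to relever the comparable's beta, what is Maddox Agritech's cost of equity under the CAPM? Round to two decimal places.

11.98%

β_L = β_U × [1 + (1 − t)(D/E)] = 0.512 × [1 + (1 − 0.28) × 2.37]
    = 0.512 × [1 + 0.72 × 2.37] = 0.512 × 2.7064 = 1.3857
MRP = 9.22% − 2.07% = 7.15%
E(R) = R_f + β_L × MRP = 2.07% + 1.3857 × 7.15% = 11.98%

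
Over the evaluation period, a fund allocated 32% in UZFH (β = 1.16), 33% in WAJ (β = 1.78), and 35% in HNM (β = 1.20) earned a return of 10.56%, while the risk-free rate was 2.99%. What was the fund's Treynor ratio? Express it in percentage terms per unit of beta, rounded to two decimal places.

β_P = 0.32×1.16 + 0.33×1.78 + 0.35×1.20 = 1.3786
Treynor = (R_P − R_f) / β_P = (10.56% − 2.99%) / 1.3786 = 7.57% / 1.3786 = 5.49%

5.49%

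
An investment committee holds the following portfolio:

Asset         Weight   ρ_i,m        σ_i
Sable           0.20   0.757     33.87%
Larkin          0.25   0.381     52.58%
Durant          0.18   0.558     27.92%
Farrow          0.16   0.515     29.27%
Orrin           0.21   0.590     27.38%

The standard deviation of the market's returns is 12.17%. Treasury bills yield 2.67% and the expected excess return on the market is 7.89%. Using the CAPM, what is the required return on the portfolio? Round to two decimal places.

β_Sable = 0.757 × 33.87% / 12.17% = 2.1068
β_Larkin = 0.381 × 52.58% / 12.17% = 1.6461
β_Durant = 0.558 × 27.92% / 12.17% = 1.2801
β_Farrow = 0.515 × 29.27% / 12.17% = 1.2386
β_Orrin = 0.590 × 27.38% / 12.17% = 1.3274
β_P = Σ w_i β_i = 0.20×2.1068 + 0.25×1.6461 + 0.18×1.2801 + 0.16×1.2386 + 0.21×1.3274 = 1.5402
E(R_P) = R_f + β_P × MRP = 2.67% + 1.5402 × 7.89% = 14.82%

14.82%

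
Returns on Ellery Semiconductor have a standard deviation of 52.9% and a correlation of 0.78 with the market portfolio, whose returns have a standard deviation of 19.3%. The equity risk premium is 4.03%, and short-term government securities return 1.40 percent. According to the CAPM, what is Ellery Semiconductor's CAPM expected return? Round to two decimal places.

β = ρ × σ_i / σ_m = 0.78 × 52.9% / 19.3% = 2.1379
E(R) = 1.40% + 2.1379 × 4.03% = 10.02%

10.02%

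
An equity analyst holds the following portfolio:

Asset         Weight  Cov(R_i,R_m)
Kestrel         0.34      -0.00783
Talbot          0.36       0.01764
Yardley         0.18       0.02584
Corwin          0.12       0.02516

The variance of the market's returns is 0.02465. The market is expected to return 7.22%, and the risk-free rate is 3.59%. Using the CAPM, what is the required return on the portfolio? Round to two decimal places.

β_Kestrel = -0.00783 / 0.02465 = -0.3176
β_Talbot = 0.01764 / 0.02465 = 0.7156
β_Yardley = 0.02584 / 0.02465 = 1.0483
β_Corwin = 0.02516 / 0.02465 = 1.0207
β_P = Σ w_i β_i = 0.34×-0.3176 + 0.36×0.7156 + 0.18×1.0483 + 0.12×1.0207 = 0.4608
MRP = 7.22% − 3.59% = 3.63%
E(R_P) = R_f + β_P × MRP = 3.59% + 0.4608 × 3.63% = 5.26%

5.26%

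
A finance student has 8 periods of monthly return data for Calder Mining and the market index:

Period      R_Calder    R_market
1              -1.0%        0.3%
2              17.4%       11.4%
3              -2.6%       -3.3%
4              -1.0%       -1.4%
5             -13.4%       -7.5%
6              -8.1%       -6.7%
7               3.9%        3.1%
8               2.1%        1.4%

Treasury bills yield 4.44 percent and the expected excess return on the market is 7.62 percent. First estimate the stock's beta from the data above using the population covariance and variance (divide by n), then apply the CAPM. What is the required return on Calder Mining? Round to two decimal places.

15.72%

Mean R_i = (-1.0 + 17.4 − 2.6 − 1.0 − 13.4 − 8.1 + 3.9 + 2.1) / 8 = -0.3375%
Mean R_m = (0.3 + 11.4 − 3.3 − 1.4 − 7.5 − 6.7 + 3.1 + 1.4) / 8 = -0.3375%
Σ(R_i − R̄_i)(R_m − R̄_m) = 376.9288  ⇒  Cov = 376.9288 / 8 = 47.1161
Σ(R_m − R̄_m)² = 254.6988  ⇒  Var(R_m) = 254.6988 / 8 = 31.8374
β = Cov / Var(R_m) = 47.1161 / 31.8374 = 1.4799
E(R) = R_f + β × MRP = 4.44% + 1.4799 × 7.62% = 15.72%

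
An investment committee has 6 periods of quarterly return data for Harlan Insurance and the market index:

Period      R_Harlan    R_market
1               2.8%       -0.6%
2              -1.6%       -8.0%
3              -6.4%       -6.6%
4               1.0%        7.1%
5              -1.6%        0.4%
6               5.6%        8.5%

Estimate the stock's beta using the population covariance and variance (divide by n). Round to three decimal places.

Mean R_i = (2.8 − 1.6 − 6.4 + 1.0 − 1.6 + 5.6) / 6 = -0.0333%
Mean R_m = (-0.6 − 8.0 − 6.6 + 7.1 + 0.4 + 8.5) / 6 = 0.1333%
Σ(R_i − R̄_i)(R_m − R̄_m) = 107.4467  ⇒  Cov = 107.4467 / 6 = 17.9078
Σ(R_m − R̄_m)² = 230.6333  ⇒  Var(R_m) = 230.6333 / 6 = 38.4389
β = Cov / Var(R_m) = 17.9078 / 38.4389 = 0.4659

0.466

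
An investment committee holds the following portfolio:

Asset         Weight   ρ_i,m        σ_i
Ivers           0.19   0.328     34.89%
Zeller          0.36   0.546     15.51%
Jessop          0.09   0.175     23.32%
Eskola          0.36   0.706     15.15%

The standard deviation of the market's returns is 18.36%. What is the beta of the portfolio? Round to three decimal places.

β_Ivers = 0.328 × 34.89% / 18.36% = 0.6233
β_Zeller = 0.546 × 15.51% / 18.36% = 0.4612
β_Jessop = 0.175 × 23.32% / 18.36% = 0.2223
β_Eskola = 0.706 × 15.15% / 18.36% = 0.5826
β_P = Σ w_i β_i = 0.19×0.6233 + 0.36×0.4612 + 0.09×0.2223 + 0.36×0.5826 = 0.5142

0.514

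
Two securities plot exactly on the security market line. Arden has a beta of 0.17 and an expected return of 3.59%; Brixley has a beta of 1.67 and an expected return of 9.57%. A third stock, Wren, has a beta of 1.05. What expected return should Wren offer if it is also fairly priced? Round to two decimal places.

7.10%

MRP (SML slope) = (9.57% − 3.59%) / (1.67 − 0.17) = 5.98% / 1.50 = 3.9867%
R_f (intercept) = 3.59% − 0.17 × 3.9867% = 2.9123%
E(R_Wren) = R_f + β × MRP = 2.9123% + 1.05 × 3.9867% = 7.10%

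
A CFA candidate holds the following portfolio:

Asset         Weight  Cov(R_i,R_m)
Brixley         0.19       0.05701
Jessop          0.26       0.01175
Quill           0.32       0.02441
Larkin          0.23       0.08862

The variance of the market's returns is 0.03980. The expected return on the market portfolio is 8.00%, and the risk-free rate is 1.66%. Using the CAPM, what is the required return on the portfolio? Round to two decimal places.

β_Brixley = 0.05701 / 0.03980 = 1.4324
β_Jessop = 0.01175 / 0.03980 = 0.2952
β_Quill = 0.02441 / 0.03980 = 0.6133
β_Larkin = 0.08862 / 0.03980 = 2.2266
β_P = Σ w_i β_i = 0.19×1.4324 + 0.26×0.2952 + 0.32×0.6133 + 0.23×2.2266 = 1.0573
MRP = 8.00% − 1.66% = 6.34%
E(R_P) = R_f + β_P × MRP = 1.66% + 1.0573 × 6.34% = 8.36%

8.36%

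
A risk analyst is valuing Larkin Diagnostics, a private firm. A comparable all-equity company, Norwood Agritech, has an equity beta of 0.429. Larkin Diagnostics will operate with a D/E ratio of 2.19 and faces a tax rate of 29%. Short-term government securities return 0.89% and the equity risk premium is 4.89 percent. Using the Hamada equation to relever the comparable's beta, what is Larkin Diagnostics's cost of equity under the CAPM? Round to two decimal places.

β_L = β_U × [1 + (1 − t)(D/E)] = 0.429 × [1 + (1 − 0.29) × 2.19]
    = 0.429 × [1 + 0.71 × 2.19] = 0.429 × 2.5549 = 1.0961
E(R) = R_f + β_L × MRP = 0.89% + 1.0961 × 4.89% = 6.25%

6.25%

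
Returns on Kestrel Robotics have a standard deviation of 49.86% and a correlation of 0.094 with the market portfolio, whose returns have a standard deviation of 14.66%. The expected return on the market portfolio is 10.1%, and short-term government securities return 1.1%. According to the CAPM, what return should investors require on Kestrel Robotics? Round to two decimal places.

3.98%

β = ρ × σ_i / σ_m = 0.094 × 49.86% / 14.66% = 0.3197
MRP = 10.1% − 1.1% = 9.00%
E(R) = 1.1% + 0.3197 × 9.0% = 3.98%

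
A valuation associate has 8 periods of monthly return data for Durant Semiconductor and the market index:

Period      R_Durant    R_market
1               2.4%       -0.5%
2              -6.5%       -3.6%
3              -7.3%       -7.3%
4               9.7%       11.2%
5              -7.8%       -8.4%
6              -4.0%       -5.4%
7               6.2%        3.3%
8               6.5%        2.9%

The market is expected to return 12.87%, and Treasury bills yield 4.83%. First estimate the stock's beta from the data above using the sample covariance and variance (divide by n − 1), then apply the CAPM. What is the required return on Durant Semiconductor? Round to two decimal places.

Mean R_i = (2.4 − 6.5 − 7.3 + 9.7 − 7.8 − 4.0 + 6.2 + 6.5) / 8 = -0.1000%
Mean R_m = (-0.5 − 3.6 − 7.3 + 11.2 − 8.4 − 5.4 + 3.3 + 2.9) / 8 = -0.9750%
Σ(R_i − R̄_i)(R_m − R̄_m) = 309.7800  ⇒  Cov = 309.7800 / 7 = 44.2543
Σ(R_m − R̄_m)² = 303.3550  ⇒  Var(R_m) = 303.3550 / 7 = 43.3364
β = Cov / Var(R_m) = 44.2543 / 43.3364 = 1.0212
MRP = 12.87% − 4.83% = 8.04%
E(R) = R_f + β × MRP = 4.83% + 1.0212 × 8.04% = 13.04%

13.04%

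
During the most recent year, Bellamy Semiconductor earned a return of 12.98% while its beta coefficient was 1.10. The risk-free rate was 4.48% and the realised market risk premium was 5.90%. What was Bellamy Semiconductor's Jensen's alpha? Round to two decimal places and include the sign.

+2.01%

CAPM benchmark = R_f + β(R_m − R_f) = 4.48% + 1.10 × 5.90% = 10.9700%
α = actual − benchmark = 12.98% − 10.9700% = +2.01%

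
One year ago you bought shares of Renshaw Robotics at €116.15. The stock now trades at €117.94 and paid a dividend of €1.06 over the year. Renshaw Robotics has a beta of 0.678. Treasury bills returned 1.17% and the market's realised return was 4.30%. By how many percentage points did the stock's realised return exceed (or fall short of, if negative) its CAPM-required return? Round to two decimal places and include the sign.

-0.84%

Realised HPR = (P1 + D1 − P0) / P0 = (117.94 + 1.06 − 116.15) / 116.15 = 2.85 / 116.15 = 2.4537%
MRP = 4.30% − 1.17% = 3.13%
CAPM required = R_f + β·MRP = 1.17% + 0.678 × 3.13% = 3.29214%
α = realised − required = 2.4537% − 3.29214% = -0.84%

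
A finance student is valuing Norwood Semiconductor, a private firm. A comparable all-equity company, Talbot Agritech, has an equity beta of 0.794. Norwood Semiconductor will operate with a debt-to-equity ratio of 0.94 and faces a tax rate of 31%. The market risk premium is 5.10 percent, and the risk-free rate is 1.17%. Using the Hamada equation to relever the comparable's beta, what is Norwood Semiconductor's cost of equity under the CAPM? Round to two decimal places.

7.85%

β_L = β_U × [1 + (1 − t)(D/E)] = 0.794 × [1 + (1 − 0.31) × 0.94]
    = 0.794 × [1 + 0.69 × 0.94] = 0.794 × 1.6486 = 1.3090
E(R) = R_f + β_L × MRP = 1.17% + 1.3090 × 5.10% = 7.85%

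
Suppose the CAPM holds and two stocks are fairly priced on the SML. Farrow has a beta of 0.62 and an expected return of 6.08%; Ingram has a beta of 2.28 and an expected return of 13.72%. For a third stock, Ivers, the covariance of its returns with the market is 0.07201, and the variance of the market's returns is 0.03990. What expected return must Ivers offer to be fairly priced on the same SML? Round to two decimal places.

MRP = (13.72% − 6.08%) / (2.28 − 0.62) = 4.6024%
R_f = 6.08% − 0.62 × 4.6024% = 3.2265%
β_Ivers = Cov / Var(R_m) = 0.07201 / 0.03990 = 1.8048
E(R_Ivers) = R_f + β × MRP = 3.2265% + 1.8048 × 4.6024% = 11.53%

11.53%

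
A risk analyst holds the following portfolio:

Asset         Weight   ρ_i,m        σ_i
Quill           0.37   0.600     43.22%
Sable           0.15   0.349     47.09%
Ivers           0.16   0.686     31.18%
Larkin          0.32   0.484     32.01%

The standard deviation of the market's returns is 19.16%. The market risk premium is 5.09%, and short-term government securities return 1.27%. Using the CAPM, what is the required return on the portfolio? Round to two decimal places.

6.70%

β_Quill = 0.600 × 43.22% / 19.16% = 1.3534
β_Sable = 0.349 × 47.09% / 19.16% = 0.8577
β_Ivers = 0.686 × 31.18% / 19.16% = 1.1164
β_Larkin = 0.484 × 32.01% / 19.16% = 0.8086
β_P = Σ w_i β_i = 0.37×1.3534 + 0.15×0.8577 + 0.16×1.1164 + 0.32×0.8086 = 1.0668
E(R_P) = R_f + β_P × MRP = 1.27% + 1.0668 × 5.09% = 6.70%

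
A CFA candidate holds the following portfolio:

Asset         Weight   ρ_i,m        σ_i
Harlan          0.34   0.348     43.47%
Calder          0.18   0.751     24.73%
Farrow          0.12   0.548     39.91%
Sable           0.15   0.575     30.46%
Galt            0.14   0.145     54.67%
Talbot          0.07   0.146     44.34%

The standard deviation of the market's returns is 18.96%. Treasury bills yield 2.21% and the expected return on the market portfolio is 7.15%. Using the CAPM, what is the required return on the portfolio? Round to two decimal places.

6.20%

β_Harlan = 0.348 × 43.47% / 18.96% = 0.7979
β_Calder = 0.751 × 24.73% / 18.96% = 0.9795
β_Farrow = 0.548 × 39.91% / 18.96% = 1.1535
β_Sable = 0.575 × 30.46% / 18.96% = 0.9238
β_Galt = 0.145 × 54.67% / 18.96% = 0.4181
β_Talbot = 0.146 × 44.34% / 18.96% = 0.3414
β_P = Σ w_i β_i = 0.34×0.7979 + 0.18×0.9795 + 0.12×1.1535 + 0.15×0.9238 + 0.14×0.4181 + 0.07×0.3414 = 0.8070
MRP = 7.15% − 2.21% = 4.94%
E(R_P) = R_f + β_P × MRP = 2.21% + 0.8070 × 4.94% = 6.20%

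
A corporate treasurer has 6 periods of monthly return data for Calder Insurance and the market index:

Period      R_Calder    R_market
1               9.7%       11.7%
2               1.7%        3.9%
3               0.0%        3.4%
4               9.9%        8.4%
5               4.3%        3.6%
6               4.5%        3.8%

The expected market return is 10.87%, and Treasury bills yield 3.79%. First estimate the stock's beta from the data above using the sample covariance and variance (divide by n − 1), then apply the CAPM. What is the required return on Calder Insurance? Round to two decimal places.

11.05%

Mean R_i = (9.7 + 1.7 + 0.0 + 9.9 + 4.3 + 4.5) / 6 = 5.0167%
Mean R_m = (11.7 + 3.9 + 3.4 + 8.4 + 3.6 + 3.8) / 6 = 5.8000%
Σ(R_i − R̄_i)(R_m − R̄_m) = 61.2800  ⇒  Cov = 61.2800 / 5 = 12.2560
Σ(R_m − R̄_m)² = 59.7800  ⇒  Var(R_m) = 59.7800 / 5 = 11.9560
β = Cov / Var(R_m) = 12.2560 / 11.9560 = 1.0251
MRP = 10.87% − 3.79% = 7.08%
E(R) = R_f + β × MRP = 3.79% + 1.0251 × 7.08% = 11.05%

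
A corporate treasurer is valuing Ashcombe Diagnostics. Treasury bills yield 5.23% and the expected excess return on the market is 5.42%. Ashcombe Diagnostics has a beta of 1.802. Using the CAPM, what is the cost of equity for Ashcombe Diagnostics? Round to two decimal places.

E(R) = R_f + β × MRP = 5.23% + 1.802 × 5.42% = 15.00%

15.00%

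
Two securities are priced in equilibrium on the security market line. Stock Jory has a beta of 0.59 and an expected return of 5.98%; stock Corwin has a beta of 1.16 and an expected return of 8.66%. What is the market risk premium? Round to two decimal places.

Both satisfy E(R) = R_f + β·MRP, so the slope of the SML is
MRP = (8.66% − 5.98%) / (1.16 − 0.59) = 2.68% / 0.57 = 4.7018%

4.70%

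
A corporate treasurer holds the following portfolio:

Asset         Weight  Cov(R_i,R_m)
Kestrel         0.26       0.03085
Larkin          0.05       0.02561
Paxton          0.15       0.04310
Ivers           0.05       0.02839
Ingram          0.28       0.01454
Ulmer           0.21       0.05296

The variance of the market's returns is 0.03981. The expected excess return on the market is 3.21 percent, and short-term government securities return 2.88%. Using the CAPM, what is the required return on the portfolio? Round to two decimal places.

5.49%

β_Kestrel = 0.03085 / 0.03981 = 0.7749
β_Larkin = 0.02561 / 0.03981 = 0.6433
β_Paxton = 0.04310 / 0.03981 = 1.0826
β_Ivers = 0.02839 / 0.03981 = 0.7131
β_Ingram = 0.01454 / 0.03981 = 0.3652
β_Ulmer = 0.05296 / 0.03981 = 1.3303
β_P = Σ w_i β_i = 0.26×0.7749 + 0.05×0.6433 + 0.15×1.0826 + 0.05×0.7131 + 0.28×0.3652 + 0.21×1.3303 = 0.8133
E(R_P) = R_f + β_P × MRP = 2.88% + 0.8133 × 3.21% = 5.49%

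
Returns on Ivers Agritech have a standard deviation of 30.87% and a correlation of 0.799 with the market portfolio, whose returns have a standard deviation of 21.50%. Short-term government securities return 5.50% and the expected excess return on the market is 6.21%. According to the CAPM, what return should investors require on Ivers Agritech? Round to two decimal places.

β = ρ × σ_i / σ_m = 0.799 × 30.87% / 21.50% = 1.1472
E(R) = 5.50% + 1.1472 × 6.21% = 12.62%

12.62%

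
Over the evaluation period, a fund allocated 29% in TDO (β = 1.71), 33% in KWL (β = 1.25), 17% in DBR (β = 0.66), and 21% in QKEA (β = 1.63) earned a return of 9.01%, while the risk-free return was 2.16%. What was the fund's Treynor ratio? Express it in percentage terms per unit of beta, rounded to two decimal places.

β_P = 0.29×1.71 + 0.33×1.25 + 0.17×0.66 + 0.21×1.63 = 1.3629
Treynor = (R_P − R_f) / β_P = (9.01% − 2.16%) / 1.3629 = 6.85% / 1.3629 = 5.03%

5.03%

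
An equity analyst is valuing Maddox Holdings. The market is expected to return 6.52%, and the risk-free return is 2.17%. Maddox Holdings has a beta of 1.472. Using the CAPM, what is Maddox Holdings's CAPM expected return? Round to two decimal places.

8.57%

Market risk premium = E(R_m) − R_f = 6.52% − 2.17% = 4.35%
E(R) = R_f + β × MRP = 2.17% + 1.472 × 4.35% = 8.57%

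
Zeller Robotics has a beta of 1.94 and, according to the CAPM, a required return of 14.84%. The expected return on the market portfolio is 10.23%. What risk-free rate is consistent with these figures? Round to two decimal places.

E(R) = R_f + β(E(R_m) − R_f) = R_f(1 − β) + β·E(R_m)
14.84% = R_f × (1 − 1.94) + 1.94 × 10.23%
14.84% = R_f × -0.94 + 19.8462%
R_f = (14.84% − 19.8462%) / -0.94 = 5.33%

5.33%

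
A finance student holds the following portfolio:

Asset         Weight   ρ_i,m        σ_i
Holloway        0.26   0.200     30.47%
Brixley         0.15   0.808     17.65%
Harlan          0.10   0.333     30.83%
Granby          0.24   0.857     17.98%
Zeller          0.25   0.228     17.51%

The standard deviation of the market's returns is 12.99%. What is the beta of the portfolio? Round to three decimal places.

0.727

β_Holloway = 0.200 × 30.47% / 12.99% = 0.4691
β_Brixley = 0.808 × 17.65% / 12.99% = 1.0979
β_Harlan = 0.333 × 30.83% / 12.99% = 0.7903
β_Granby = 0.857 × 17.98% / 12.99% = 1.1862
β_Zeller = 0.228 × 17.51% / 12.99% = 0.3073
β_P = Σ w_i β_i = 0.26×0.4691 + 0.15×1.0979 + 0.10×0.7903 + 0.24×1.1862 + 0.25×0.3073 = 0.7272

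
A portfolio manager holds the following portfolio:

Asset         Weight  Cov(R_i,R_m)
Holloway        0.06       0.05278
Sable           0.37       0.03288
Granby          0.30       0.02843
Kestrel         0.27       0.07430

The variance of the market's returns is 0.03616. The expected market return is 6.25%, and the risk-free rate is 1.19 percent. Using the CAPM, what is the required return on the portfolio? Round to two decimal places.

β_Holloway = 0.05278 / 0.03616 = 1.4596
β_Sable = 0.03288 / 0.03616 = 0.9093
β_Granby = 0.02843 / 0.03616 = 0.7862
β_Kestrel = 0.07430 / 0.03616 = 2.0548
β_P = Σ w_i β_i = 0.06×1.4596 + 0.37×0.9093 + 0.30×0.7862 + 0.27×2.0548 = 1.2147
MRP = 6.25% − 1.19% = 5.06%
E(R_P) = R_f + β_P × MRP = 1.19% + 1.2147 × 5.06% = 7.34%

7.34%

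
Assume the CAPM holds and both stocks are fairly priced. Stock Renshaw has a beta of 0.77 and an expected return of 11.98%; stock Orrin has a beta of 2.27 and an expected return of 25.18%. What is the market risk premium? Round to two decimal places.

8.80%

Both satisfy E(R) = R_f + β·MRP, so the slope of the SML is
MRP = (25.18% − 11.98%) / (2.27 − 0.77) = 13.20% / 1.50 = 8.8000%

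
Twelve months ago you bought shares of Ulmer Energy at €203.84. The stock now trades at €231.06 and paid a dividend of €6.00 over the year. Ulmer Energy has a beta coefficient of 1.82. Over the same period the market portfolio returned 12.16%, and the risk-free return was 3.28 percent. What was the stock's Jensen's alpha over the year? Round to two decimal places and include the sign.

Realised HPR = (P1 + D1 − P0) / P0 = (231.06 + 6.00 − 203.84) / 203.84 = 33.22 / 203.84 = 16.2971%
MRP = 12.16% − 3.28% = 8.88%
CAPM required = R_f + β·MRP = 3.28% + 1.82 × 8.88% = 19.4416%
α = realised − required = 16.2971% − 19.4416% = -3.14%

-3.14%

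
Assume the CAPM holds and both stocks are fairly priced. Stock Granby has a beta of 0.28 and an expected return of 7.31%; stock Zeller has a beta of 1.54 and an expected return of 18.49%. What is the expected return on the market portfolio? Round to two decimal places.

Both satisfy E(R) = R_f + β·MRP, so the slope of the SML is
MRP = (18.49% − 7.31%) / (1.54 − 0.28) = 11.18% / 1.26 = 8.8730%
R_f = E(R_Granby) − β_Granby·MRP = 7.31% − 0.28 × 8.8730% = 4.8256%
E(R_m) = R_f + MRP = 4.8256% + 8.8730% = 13.70%

13.70%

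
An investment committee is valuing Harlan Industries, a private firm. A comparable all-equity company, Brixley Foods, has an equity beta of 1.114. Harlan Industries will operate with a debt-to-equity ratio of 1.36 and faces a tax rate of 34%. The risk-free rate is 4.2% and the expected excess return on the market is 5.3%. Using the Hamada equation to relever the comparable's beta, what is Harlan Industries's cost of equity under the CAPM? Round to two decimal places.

β_L = β_U × [1 + (1 − t)(D/E)] = 1.114 × [1 + (1 − 0.34) × 1.36]
    = 1.114 × [1 + 0.66 × 1.36] = 1.114 × 1.8976 = 2.1139
E(R) = R_f + β_L × MRP = 4.2% + 2.1139 × 5.3% = 15.40%

15.40%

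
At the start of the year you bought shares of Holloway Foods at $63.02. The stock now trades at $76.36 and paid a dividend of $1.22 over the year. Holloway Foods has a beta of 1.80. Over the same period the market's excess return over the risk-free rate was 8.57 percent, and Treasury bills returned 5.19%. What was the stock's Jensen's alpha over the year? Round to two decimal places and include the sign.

Realised HPR = (P1 + D1 − P0) / P0 = (76.36 + 1.22 − 63.02) / 63.02 = 14.56 / 63.02 = 23.1038%
CAPM required = R_f + β·MRP = 5.19% + 1.80 × 8.57% = 20.6160%
α = realised − required = 23.1038% − 20.6160% = +2.49%

+2.49%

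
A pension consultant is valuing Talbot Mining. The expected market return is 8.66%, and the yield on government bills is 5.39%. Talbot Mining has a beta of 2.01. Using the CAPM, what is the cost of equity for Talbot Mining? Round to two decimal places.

Market risk premium = E(R_m) − R_f = 8.66% − 5.39% = 3.27%
E(R) = R_f + β × MRP = 5.39% + 2.01 × 3.27% = 11.96%

11.96%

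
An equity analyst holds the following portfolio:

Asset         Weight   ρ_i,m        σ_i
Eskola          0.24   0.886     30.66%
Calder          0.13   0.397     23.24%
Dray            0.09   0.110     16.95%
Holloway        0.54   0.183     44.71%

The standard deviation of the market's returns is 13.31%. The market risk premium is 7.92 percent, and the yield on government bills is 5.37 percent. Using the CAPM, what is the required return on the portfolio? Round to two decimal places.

β_Eskola = 0.886 × 30.66% / 13.31% = 2.0409
β_Calder = 0.397 × 23.24% / 13.31% = 0.6932
β_Dray = 0.110 × 16.95% / 13.31% = 0.1401
β_Holloway = 0.183 × 44.71% / 13.31% = 0.6147
β_P = Σ w_i β_i = 0.24×2.0409 + 0.13×0.6932 + 0.09×0.1401 + 0.54×0.6147 = 0.9245
E(R_P) = R_f + β_P × MRP = 5.37% + 0.9245 × 7.92% = 12.69%

12.69%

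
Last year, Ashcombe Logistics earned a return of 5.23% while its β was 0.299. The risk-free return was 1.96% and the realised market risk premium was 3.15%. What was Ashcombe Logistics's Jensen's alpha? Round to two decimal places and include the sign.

CAPM benchmark = R_f + β(R_m − R_f) = 1.96% + 0.299 × 3.15% = 2.90185%
α = actual − benchmark = 5.23% − 2.90185% = +2.33%

+2.33%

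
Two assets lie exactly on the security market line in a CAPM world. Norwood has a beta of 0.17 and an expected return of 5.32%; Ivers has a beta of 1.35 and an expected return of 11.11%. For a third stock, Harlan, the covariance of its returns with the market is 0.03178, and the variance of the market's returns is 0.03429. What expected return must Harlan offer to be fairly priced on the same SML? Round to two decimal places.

MRP = (11.11% − 5.32%) / (1.35 − 0.17) = 4.9068%
R_f = 5.32% − 0.17 × 4.9068% = 4.4858%
β_Harlan = Cov / Var(R_m) = 0.03178 / 0.03429 = 0.9268
E(R_Harlan) = R_f + β × MRP = 4.4858% + 0.9268 × 4.9068% = 9.03%

9.03%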